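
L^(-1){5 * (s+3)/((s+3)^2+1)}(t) 5 * exp(-3 * t) * cos(t)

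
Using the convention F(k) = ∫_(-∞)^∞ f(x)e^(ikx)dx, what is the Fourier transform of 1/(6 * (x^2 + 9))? pi * exp(-3 * Abs(k))/18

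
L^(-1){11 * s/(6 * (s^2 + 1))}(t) 11 * cos(t)/6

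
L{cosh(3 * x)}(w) w/(w^2 - 9)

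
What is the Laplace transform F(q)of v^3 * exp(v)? 6/(q - 1)^4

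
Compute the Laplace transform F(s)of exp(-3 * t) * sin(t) 1/((s + 3)^2 + 1)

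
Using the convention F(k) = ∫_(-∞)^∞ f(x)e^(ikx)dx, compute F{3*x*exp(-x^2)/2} 3*I*sqrt(pi)*k*exp(-k^2/4)/4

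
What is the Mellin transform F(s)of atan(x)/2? -pi*sec(pi*s/2)/(4*s)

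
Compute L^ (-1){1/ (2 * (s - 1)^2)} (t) t * exp (t)/2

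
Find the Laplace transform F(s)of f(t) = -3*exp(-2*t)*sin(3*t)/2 -9/(2*(s + 2)^2 + 18)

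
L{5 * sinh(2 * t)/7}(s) 10/(7 * (s^2-4))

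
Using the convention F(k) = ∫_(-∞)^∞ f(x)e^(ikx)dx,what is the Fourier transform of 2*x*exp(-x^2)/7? I*sqrt(pi)*k*exp(-k^2/4)/7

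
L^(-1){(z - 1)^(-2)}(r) r * exp(r)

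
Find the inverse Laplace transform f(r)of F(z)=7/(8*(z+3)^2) 7*r*exp(-3*r)/8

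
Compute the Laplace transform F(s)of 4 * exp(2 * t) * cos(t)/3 4 * (s - 2)/(3 * ((s - 2)^2 + 1))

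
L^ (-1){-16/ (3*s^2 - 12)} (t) -8*sinh (2*t)/3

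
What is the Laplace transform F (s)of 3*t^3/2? 9/s^4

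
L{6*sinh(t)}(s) 6/(s^2 - 1)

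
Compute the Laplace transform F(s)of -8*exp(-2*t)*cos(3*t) 8*(-s - 2)/((s+2)^2+9)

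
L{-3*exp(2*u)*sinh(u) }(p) -3/((p - 2) ^2 - 1) 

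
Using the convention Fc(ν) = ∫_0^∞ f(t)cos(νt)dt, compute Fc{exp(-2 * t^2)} sqrt(2) * sqrt(pi) * exp(-ν^2/8)/4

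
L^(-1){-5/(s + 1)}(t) -5*exp(-t)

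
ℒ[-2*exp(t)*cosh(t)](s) 2*(1 - s) /(s*(s - 2) ) 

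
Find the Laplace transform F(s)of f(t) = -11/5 -11/(5*s)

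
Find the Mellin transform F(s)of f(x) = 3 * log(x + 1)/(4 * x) -3 * pi * csc(pi * s)/(4 * s - 4)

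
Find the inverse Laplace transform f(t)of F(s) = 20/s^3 10*t^2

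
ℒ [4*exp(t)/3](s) 4/(3*(s - 1))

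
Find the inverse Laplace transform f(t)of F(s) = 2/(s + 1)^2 2*t*exp(-t)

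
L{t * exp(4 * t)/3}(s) 1/(3 * (s - 4)^2)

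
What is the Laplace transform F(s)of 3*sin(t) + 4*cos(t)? 4*s/(s^2 + 1) + 3/(s^2 + 1)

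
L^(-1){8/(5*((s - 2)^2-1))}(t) 8*exp(2*t)*sinh(t)/5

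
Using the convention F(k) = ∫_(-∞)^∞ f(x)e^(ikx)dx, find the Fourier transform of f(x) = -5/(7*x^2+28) -5*pi*exp(-2*Abs(k))/14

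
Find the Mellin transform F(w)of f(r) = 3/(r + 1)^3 3*pi*(w - 2)*(w - 1)/(2*sin(pi*w))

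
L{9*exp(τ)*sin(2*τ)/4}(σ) 9/(2*((σ - 1)^2 + 4))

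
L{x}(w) w^(-2)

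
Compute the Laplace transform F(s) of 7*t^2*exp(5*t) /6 7/(3*(s - 5) ^3) 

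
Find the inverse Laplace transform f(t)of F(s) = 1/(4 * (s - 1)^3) t^2 * exp(t)/8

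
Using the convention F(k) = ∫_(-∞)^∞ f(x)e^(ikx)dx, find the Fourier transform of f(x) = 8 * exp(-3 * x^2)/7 8 * sqrt(3) * sqrt(pi) * exp(-k^2/12)/21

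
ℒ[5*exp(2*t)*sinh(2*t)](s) 10/(s*(s - 4))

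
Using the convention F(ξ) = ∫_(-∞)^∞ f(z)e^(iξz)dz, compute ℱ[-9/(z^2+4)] -9 * pi * exp(-2 * Abs(ξ))/2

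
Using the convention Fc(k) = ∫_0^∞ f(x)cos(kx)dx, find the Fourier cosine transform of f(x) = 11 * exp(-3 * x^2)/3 11 * sqrt(3) * sqrt(pi) * exp(-k^2/12)/18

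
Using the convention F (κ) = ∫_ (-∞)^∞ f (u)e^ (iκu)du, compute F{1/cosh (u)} pi/cosh (pi*κ/2)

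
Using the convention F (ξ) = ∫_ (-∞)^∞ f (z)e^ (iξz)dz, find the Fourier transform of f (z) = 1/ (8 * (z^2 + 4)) pi * exp (-2 * Abs (ξ))/16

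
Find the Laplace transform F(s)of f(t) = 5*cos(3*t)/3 5*s/(3*(s^2+9))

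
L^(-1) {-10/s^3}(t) -5*t^2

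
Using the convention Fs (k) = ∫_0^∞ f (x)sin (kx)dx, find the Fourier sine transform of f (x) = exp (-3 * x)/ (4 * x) atan (k/3)/4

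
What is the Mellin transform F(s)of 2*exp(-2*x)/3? 2^(1 - s)*gamma(s)/3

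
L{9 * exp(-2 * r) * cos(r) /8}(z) 9 * (z + 2) /(8 * ((z + 2) ^2 + 1) ) 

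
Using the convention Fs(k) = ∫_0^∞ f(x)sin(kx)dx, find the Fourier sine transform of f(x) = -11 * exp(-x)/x -11 * atan(k)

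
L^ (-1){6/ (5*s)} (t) 6/5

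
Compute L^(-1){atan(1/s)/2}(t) sin(t)/(2*t)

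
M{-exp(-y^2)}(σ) -gamma(σ/2)/2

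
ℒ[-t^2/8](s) -1/(4 * s^3)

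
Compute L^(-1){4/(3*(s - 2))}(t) 4*exp(2*t)/3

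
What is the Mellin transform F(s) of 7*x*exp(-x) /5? 7*gamma(s + 1) /5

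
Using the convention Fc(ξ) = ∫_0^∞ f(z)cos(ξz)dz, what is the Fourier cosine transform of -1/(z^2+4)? -pi*exp(-2*ξ)/4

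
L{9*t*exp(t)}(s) 9/(s - 1)^2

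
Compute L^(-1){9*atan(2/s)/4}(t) 9*sin(2*t)/(4*t)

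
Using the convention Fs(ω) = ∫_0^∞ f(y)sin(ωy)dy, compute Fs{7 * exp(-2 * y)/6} 7 * ω/(6 * (ω^2 + 4))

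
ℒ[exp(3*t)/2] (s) 1/(2*(s - 3))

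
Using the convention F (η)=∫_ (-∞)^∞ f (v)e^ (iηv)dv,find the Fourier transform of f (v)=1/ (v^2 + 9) pi*exp (-3*Abs (η))/3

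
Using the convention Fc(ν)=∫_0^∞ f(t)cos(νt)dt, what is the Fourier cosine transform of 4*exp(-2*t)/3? 8/(3*(ν^2 + 4))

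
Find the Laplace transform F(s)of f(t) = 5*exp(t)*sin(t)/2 5/(2*((s - 1)^2 + 1))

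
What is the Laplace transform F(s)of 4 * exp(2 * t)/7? 4/(7 * (s - 2))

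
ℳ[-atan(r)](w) pi * sec(pi * w/2)/(2 * w)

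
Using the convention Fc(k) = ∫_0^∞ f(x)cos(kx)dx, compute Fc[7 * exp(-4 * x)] 28/(k^2 + 16)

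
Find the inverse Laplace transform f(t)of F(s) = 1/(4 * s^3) t^2/8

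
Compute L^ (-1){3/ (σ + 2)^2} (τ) 3*τ*exp (-2*τ)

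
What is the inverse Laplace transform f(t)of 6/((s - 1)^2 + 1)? 6 * exp(t) * sin(t)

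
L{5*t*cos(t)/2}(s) 5*(s^2 - 1)/(2*(s^2 + 1)^2)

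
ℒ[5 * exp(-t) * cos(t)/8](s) 5 * (s + 1)/(8 * ((s + 1)^2 + 1))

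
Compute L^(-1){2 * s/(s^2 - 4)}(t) 2 * cosh(2 * t)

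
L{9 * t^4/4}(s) 54/s^5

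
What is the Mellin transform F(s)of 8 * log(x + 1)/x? -8 * pi * csc(pi * s)/(s - 1)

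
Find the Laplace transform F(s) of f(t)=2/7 2/(7*s) 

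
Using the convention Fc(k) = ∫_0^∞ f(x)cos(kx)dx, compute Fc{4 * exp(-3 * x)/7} 12/(7 * (k^2 + 9))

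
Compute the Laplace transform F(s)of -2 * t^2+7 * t 7/s^2 - 4/s^3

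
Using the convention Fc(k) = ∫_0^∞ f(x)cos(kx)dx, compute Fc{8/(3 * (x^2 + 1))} 4 * pi * exp(-k)/3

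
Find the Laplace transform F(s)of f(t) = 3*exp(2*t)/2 3/(2*(s - 2))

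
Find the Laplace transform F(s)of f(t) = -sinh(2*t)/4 -1/(2*s^2 - 8)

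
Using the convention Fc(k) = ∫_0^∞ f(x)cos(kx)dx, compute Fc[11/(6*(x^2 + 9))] 11*pi*exp(-3*k)/36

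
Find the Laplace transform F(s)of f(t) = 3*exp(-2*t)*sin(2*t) 6/((s+2)^2+4)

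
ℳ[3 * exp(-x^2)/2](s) 3 * gamma(s/2)/4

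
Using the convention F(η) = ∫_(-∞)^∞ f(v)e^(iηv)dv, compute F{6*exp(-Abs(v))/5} 12/(5*(η^2 + 1))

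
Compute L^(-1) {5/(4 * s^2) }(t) 5 * t/4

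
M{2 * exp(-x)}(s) 2 * gamma(s)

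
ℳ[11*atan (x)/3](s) -11*pi*sec (pi*s/2)/ (6*s)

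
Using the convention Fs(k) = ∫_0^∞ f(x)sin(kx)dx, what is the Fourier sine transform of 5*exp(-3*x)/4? 5*k/(4*(k^2 + 9))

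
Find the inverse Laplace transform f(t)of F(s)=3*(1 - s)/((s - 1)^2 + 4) -3*exp(t)*cos(2*t)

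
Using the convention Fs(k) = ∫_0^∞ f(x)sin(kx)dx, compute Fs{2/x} pi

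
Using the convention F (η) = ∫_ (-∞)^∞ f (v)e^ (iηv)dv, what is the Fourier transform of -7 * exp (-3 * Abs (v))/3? -14/ (η^2+9)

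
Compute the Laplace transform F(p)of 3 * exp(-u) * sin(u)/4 3/(4 * ((p + 1)^2 + 1))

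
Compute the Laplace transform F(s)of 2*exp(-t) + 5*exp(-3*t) 5/(s + 3) + 2/(s + 1)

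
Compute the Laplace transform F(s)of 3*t 3/s^2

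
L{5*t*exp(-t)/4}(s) 5/(4*(s + 1)^2)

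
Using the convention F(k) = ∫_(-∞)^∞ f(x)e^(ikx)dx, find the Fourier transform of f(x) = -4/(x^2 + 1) -4 * pi * exp(-Abs(k))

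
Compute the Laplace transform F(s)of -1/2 -1/(2*s)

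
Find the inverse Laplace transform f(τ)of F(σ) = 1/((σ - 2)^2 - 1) exp(2*τ)*sinh(τ)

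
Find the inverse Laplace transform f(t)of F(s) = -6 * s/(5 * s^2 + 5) -6 * cos(t)/5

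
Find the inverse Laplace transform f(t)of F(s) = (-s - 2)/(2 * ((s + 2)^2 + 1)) -exp(-2 * t) * cos(t)/2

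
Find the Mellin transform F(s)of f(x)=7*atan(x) -7*pi*sec(pi*s/2)/(2*s)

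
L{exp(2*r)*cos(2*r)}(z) (z - 2)/((z - 2)^2 + 4)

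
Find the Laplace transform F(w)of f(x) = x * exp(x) (w - 1)^(-2)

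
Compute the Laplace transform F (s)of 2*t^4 48/s^5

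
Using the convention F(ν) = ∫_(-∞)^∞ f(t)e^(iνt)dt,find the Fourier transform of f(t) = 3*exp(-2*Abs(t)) 12/(ν^2 + 4)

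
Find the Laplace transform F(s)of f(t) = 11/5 11/(5*s)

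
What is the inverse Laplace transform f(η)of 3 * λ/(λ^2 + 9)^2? η * sin(3 * η)/2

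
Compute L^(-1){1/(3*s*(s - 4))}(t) exp(2*t)*sinh(2*t)/6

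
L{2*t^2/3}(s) 4/(3*s^3)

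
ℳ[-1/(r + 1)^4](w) pi*(w - 3)*(w - 2)*(w - 1)/(6*sin(pi*w))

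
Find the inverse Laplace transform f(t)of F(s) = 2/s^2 2 * t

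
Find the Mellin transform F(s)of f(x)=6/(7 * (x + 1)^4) gamma(s) * gamma(4 - s)/7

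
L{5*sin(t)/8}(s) 5/(8*(s^2 + 1))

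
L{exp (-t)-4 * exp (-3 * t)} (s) 1/ (s + 1)-4/ (s + 3)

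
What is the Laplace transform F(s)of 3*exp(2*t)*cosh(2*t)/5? 3*(s - 2)/(5*s*(s - 4))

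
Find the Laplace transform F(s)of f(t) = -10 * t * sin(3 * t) -60 * s/(s^2 + 9)^2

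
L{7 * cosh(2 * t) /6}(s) 7 * s/(6 * (s^2 - 4) ) 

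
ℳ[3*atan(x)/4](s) -3*pi*sec(pi*s/2)/(8*s)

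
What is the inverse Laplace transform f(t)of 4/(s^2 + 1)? 4*sin(t)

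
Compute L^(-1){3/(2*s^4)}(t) t^3/4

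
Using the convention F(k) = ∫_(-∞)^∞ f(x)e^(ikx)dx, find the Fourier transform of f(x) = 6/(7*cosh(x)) 6*pi/(7*cosh(pi*k/2))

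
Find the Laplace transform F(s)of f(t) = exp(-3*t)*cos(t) (s+3)/((s+3)^2+1)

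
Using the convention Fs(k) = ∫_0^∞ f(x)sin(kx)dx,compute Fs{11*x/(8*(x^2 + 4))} 11*pi*exp(-2*k)/16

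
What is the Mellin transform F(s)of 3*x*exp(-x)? 3*gamma(s+1)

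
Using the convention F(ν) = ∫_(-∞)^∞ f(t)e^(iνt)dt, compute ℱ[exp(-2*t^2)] sqrt(2)*sqrt(pi)*exp(-ν^2/8)/2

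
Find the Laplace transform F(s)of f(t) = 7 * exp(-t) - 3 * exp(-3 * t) 7/(s + 1) - 3/(s + 3)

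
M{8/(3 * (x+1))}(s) 8 * pi * csc(pi * s)/3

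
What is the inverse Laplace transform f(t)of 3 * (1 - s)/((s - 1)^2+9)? -3 * exp(t) * cos(3 * t)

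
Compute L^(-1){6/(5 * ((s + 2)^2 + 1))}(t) 6 * exp(-2 * t) * sin(t)/5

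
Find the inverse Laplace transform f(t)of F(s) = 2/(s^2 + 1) 2*sin(t)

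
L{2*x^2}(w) 4/w^3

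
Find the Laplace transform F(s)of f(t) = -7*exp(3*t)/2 -7/(2*s - 6)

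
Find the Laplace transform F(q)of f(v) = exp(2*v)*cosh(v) (q - 2)/((q - 2)^2 - 1)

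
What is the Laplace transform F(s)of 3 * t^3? 18/s^4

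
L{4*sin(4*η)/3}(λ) 16/(3*(λ^2 + 16))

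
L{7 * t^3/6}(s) 7/s^4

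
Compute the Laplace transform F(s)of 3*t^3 18/s^4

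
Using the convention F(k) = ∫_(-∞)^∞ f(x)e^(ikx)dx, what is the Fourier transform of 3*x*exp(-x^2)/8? 3*I*sqrt(pi)*k*exp(-k^2/4)/16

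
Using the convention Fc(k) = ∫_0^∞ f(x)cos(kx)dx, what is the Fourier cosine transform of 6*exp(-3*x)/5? 18/(5*(k^2 + 9))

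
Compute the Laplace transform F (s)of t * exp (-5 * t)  (s + 5)^ (-2)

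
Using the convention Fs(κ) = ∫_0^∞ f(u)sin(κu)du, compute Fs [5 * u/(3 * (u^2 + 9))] 5 * pi * exp(-3 * κ)/6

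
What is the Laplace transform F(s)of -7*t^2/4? -7/(2*s^3)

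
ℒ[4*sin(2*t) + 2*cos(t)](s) 8/(s^2 + 4) + 2*s/(s^2 + 1)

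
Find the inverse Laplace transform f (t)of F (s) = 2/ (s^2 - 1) 2 * sinh (t)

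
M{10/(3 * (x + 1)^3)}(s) 5 * pi * (s - 2) * (s - 1)/(3 * sin(pi * s))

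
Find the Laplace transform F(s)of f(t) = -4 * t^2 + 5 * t 5/s^2 - 8/s^3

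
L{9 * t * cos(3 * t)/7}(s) 9 * (s^2 - 9)/(7 * (s^2+9)^2)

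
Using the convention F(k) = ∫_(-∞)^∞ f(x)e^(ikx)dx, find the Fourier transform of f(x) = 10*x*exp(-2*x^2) 5*sqrt(2)*I*sqrt(pi)*k*exp(-k^2/8)/4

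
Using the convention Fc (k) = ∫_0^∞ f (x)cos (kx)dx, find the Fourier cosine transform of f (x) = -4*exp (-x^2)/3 -2*sqrt (pi)*exp (-k^2/4)/3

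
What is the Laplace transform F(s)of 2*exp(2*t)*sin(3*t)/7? 6/(7*((s - 2)^2 + 9))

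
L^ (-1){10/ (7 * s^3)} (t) 5 * t^2/7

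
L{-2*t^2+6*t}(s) 6/s^2-4/s^3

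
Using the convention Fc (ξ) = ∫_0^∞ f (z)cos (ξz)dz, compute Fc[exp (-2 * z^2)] sqrt (2) * sqrt (pi) * exp (-ξ^2/8)/4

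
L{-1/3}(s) -1/(3 * s)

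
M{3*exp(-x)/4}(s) 3*gamma(s)/4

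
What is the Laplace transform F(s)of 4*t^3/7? 24/(7*s^4)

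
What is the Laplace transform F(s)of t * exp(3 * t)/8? 1/(8 * (s - 3)^2)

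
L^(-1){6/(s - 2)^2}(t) 6*t*exp(2*t)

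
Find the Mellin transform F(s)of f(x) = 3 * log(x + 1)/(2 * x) -3 * pi * csc(pi * s)/(2 * s - 2)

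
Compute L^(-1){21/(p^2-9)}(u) 7*sinh(3*u)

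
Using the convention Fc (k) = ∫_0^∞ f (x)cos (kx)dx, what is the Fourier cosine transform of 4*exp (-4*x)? 16/ (k^2 + 16)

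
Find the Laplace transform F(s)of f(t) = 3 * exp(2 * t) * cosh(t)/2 3 * (s - 2)/(2 * ((s - 2)^2 - 1))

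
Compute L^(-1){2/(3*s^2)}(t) 2*t/3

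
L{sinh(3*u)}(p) 3/(p^2 - 9)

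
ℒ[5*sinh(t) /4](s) 5/(4*(s^2-1) ) 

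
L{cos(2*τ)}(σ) σ/(σ^2+4)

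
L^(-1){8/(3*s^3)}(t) 4*t^2/3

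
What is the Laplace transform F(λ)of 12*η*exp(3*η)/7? 12/(7*(λ - 3)^2)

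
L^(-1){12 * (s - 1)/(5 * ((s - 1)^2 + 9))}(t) 12 * exp(t) * cos(3 * t)/5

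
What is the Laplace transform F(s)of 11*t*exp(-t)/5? 11/(5*(s + 1)^2)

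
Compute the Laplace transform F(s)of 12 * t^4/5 288/(5 * s^5)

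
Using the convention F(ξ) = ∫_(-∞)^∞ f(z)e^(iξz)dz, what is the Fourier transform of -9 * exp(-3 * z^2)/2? -3 * sqrt(3) * sqrt(pi) * exp(-ξ^2/12)/2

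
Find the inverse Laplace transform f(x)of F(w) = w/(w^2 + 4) cos(2*x)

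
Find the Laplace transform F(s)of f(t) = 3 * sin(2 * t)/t 3 * atan(2/s)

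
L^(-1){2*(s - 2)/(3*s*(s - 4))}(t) 2*exp(2*t)*cosh(2*t)/3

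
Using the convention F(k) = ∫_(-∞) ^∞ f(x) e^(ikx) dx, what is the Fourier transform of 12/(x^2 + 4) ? 6*pi*exp(-2*Abs(k) ) 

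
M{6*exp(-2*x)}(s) 6*gamma(s)/2^s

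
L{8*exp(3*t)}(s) 8/(s - 3)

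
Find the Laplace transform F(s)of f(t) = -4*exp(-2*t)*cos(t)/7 4*(-s - 2)/(7*((s + 2)^2 + 1))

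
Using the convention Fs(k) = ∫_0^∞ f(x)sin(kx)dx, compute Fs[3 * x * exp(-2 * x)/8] 3 * k/(2 * (k^2 + 4)^2)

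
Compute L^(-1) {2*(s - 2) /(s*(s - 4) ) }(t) 2*exp(2*t)*cosh(2*t) 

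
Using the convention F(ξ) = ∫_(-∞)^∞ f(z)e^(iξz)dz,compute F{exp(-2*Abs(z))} 4/(ξ^2+4)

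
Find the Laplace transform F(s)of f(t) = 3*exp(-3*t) 3/(s+3)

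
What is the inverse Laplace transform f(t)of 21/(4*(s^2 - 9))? 7*sinh(3*t)/4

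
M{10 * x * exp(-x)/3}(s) 10 * gamma(s + 1)/3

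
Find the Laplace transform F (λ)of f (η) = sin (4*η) 4/ (λ^2 + 16)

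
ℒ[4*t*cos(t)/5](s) 4*(s^2 - 1)/(5*(s^2 + 1)^2)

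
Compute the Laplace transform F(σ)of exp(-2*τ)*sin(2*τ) 2/((σ+2)^2+4)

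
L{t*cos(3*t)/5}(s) (s^2 - 9)/(5*(s^2 + 9)^2)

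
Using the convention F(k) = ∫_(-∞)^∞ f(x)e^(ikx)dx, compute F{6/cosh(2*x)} 3*pi/cosh(pi*k/4)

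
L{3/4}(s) 3/(4*s) 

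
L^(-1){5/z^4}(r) 5*r^3/6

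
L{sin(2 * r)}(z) 2/(z^2 + 4)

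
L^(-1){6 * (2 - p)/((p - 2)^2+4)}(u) -6 * exp(2 * u) * cos(2 * u)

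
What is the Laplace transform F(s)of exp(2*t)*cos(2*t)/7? (s - 2)/(7*((s - 2)^2 + 4))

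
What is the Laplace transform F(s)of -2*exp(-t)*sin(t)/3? -2/(3*(s + 1)^2 + 3)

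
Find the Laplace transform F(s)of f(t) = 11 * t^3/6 11/s^4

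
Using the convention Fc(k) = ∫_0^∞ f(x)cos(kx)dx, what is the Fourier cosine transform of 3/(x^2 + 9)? pi * exp(-3 * k)/2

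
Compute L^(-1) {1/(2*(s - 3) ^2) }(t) t*exp(3*t) /2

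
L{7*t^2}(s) 14/s^3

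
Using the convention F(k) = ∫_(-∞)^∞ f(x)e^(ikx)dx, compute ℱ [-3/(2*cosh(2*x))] -3*pi/(4*cosh(pi*k/4))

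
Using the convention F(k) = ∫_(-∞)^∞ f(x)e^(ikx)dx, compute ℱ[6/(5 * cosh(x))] 6 * pi/(5 * cosh(pi * k/2))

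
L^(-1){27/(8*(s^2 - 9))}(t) 9*sinh(3*t)/8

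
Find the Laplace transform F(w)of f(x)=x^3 6/w^4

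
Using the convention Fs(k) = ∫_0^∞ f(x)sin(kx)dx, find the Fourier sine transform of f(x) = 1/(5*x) pi/10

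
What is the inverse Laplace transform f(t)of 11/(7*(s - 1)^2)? 11*t*exp(t)/7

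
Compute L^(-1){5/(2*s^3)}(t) 5*t^2/4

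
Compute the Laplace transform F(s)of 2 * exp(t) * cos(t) 2 * (s - 1)/((s - 1)^2 + 1)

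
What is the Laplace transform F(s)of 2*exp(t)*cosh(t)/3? 2*(s - 1)/(3*s*(s - 2))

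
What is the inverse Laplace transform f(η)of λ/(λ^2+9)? cos(3*η)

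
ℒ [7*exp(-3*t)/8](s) 7/(8*(s + 3))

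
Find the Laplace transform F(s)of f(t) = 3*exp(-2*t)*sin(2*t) 6/((s + 2)^2 + 4)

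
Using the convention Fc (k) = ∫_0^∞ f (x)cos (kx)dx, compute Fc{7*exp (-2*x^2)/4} 7*sqrt (2)*sqrt (pi)*exp (-k^2/8)/16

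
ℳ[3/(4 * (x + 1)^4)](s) gamma(s) * gamma(4 - s)/8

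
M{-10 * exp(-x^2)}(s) -5 * gamma(s/2)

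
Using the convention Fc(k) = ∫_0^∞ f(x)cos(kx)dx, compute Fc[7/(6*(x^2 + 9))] 7*pi*exp(-3*k)/36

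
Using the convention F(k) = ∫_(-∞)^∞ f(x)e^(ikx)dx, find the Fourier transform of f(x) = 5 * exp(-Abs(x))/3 10/(3 * (k^2 + 1))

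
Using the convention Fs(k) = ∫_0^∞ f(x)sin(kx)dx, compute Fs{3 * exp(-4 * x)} 3 * k/(k^2 + 16)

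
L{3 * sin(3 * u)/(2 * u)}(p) 3 * atan(3/p)/2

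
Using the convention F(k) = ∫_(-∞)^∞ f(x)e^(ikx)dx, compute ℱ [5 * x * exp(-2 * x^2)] 5 * sqrt(2) * I * sqrt(pi) * k * exp(-k^2/8)/8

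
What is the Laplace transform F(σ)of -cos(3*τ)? -σ/(σ^2 + 9)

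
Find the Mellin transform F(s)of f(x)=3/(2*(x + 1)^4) gamma(s)*gamma(4 - s)/4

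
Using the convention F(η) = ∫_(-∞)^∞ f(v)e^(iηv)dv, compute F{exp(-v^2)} sqrt(pi)*exp(-η^2/4)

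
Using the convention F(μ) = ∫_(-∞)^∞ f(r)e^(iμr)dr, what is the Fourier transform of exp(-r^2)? sqrt(pi)*exp(-μ^2/4)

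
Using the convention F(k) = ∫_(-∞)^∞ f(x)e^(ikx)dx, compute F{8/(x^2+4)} 4*pi*exp(-2*Abs(k))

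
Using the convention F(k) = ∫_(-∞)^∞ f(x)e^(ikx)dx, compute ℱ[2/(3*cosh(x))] 2*pi/(3*cosh(pi*k/2))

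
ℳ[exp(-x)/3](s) gamma(s)/3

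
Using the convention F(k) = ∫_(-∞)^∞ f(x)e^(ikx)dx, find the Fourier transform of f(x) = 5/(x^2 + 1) 5*pi*exp(-Abs(k))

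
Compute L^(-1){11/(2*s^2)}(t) 11*t/2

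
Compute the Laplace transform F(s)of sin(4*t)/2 2/(s^2+16)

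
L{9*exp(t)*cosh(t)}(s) 9*(s - 1)/(s*(s - 2))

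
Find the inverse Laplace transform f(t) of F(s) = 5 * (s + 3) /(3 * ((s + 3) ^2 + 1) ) 5 * exp(-3 * t) * cos(t) /3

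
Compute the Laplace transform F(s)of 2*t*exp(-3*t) 2/(s + 3)^2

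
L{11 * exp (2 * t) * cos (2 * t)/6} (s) 11 * (s - 2)/ (6 * ( (s - 2)^2 + 4))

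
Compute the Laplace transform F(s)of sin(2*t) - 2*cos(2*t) 2/(s^2+4) - 2*s/(s^2+4)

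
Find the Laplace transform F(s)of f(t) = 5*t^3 30/s^4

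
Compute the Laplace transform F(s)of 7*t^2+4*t 14/s^3+4/s^2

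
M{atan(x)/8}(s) -pi * sec(pi * s/2)/(16 * s)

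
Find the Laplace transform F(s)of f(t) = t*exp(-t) (s + 1)^(-2)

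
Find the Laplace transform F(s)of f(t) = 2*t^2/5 4/(5*s^3)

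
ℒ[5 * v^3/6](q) 5/q^4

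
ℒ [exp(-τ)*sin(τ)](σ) 1/((σ + 1)^2 + 1)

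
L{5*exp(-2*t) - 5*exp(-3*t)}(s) 5/(s + 2) - 5/(s + 3)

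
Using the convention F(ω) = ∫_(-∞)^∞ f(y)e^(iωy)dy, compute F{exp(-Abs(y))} 2/(ω^2 + 1)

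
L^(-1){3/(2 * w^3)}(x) 3 * x^2/4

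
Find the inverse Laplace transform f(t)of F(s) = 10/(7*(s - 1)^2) 10*t*exp(t)/7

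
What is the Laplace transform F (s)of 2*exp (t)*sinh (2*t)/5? 4/ (5*( (s - 1)^2 - 4))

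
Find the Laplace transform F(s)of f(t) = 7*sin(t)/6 7/(6*(s^2 + 1))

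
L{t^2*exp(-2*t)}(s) 2/(s+2)^3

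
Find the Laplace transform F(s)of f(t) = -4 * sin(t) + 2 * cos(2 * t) 2 * s/(s^2 + 4) - 4/(s^2 + 1)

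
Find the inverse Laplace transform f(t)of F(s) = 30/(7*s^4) 5*t^3/7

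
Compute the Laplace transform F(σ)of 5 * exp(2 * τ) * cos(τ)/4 5 * (σ - 2)/(4 * ((σ - 2)^2 + 1))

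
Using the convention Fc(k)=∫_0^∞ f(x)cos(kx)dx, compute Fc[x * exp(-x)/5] (1 - k^2)/(5 * (k^2 + 1)^2)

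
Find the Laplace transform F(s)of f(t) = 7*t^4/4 42/s^5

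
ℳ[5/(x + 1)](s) 5*pi*csc(pi*s)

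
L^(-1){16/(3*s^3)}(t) 8*t^2/3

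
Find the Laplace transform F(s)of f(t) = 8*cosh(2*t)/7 8*s/(7*(s^2-4))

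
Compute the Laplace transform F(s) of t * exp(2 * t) (s - 2) ^(-2) 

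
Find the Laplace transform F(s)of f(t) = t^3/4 3/(2*s^4)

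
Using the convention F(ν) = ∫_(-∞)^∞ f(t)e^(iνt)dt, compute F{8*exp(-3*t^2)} 8*sqrt(3)*sqrt(pi)*exp(-ν^2/12)/3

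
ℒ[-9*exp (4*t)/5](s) -9/ (5*s - 20)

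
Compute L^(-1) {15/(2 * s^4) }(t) 5 * t^3/4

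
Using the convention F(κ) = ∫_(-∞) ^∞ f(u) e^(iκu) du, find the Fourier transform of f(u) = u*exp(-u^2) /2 I*sqrt(pi)*κ*exp(-κ^2/4) /4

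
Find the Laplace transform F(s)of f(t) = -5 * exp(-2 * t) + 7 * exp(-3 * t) 7/(s + 3)-5/(s + 2)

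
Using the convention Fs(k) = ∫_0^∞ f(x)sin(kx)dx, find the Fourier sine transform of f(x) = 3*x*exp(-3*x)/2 9*k/(k^2 + 9)^2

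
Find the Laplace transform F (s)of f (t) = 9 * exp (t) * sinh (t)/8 9/ (8 * s * (s - 2))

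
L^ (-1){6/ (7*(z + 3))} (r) 6*exp (-3*r)/7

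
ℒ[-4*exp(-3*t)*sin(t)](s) -4/((s + 3)^2 + 1)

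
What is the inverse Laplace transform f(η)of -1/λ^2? -η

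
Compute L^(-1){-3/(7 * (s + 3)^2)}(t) -3 * t * exp(-3 * t)/7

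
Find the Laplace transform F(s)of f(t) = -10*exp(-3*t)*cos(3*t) 10*(-s - 3)/((s + 3)^2 + 9)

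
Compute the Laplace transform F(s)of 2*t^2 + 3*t 3/s^2 + 4/s^3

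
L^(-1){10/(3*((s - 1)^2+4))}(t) 5*exp(t)*sin(2*t)/3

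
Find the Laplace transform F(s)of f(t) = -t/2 -1/(2 * s^2)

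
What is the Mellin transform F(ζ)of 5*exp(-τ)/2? 5*gamma(ζ)/2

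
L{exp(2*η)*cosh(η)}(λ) (λ - 2)/((λ - 2)^2 - 1)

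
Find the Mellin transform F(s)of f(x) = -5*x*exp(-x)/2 -5*gamma(s + 1)/2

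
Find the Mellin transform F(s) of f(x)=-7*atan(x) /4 7*pi*sec(pi*s/2) /(8*s) 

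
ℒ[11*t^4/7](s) 264/(7*s^5)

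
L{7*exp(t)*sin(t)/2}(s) 7/(2*((s - 1)^2+1))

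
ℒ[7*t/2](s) 7/(2*s^2)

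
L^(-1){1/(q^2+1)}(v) sin(v)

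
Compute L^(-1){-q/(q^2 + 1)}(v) -cos(v)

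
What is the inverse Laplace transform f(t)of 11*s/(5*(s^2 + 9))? 11*cos(3*t)/5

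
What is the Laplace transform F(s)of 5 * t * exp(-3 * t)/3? 5/(3 * (s + 3)^2)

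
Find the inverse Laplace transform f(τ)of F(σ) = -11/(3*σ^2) -11*τ/3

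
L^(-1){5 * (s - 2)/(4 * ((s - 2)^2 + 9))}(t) 5 * exp(2 * t) * cos(3 * t)/4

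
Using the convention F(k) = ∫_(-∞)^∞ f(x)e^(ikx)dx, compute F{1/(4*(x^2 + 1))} pi*exp(-Abs(k))/4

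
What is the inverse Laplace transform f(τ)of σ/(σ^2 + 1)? cos(τ)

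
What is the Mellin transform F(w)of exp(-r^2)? gamma(w/2)/2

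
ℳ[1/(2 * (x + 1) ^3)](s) pi * (s - 2) * (s - 1) /(4 * sin(pi * s) ) 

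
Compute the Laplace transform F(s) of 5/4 5/(4 * s) 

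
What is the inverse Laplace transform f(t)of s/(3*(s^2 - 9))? cosh(3*t)/3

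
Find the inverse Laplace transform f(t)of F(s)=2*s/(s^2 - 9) 2*cosh(3*t)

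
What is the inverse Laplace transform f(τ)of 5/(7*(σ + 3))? 5*exp(-3*τ)/7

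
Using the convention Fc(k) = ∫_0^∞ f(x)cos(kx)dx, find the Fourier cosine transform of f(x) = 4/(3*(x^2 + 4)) pi*exp(-2*k)/3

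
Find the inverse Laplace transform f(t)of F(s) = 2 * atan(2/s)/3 2 * sin(2 * t)/(3 * t)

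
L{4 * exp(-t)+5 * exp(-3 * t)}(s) 5/(s+3)+4/(s+1)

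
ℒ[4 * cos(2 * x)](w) 4 * w/(w^2 + 4)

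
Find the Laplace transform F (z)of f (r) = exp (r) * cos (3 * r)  (z - 1)/ ( (z - 1)^2 + 9)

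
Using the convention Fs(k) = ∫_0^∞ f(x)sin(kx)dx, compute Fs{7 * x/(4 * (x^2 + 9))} 7 * pi * exp(-3 * k)/8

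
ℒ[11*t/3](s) 11/(3*s^2)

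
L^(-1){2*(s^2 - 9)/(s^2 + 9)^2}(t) 2*t*cos(3*t)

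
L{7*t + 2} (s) 7/s^2 + 2/s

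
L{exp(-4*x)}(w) 1/(w + 4)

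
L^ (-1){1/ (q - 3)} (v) exp (3*v)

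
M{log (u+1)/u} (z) -pi * csc (pi * z)/ (z - 1)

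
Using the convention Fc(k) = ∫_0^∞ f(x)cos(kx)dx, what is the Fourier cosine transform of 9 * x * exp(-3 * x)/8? 9 * (9 - k^2)/(8 * (k^2 + 9)^2)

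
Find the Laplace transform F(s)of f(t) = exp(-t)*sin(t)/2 1/(2*((s+1)^2+1))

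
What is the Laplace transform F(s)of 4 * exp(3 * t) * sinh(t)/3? 4/(3 * ((s - 3)^2-1))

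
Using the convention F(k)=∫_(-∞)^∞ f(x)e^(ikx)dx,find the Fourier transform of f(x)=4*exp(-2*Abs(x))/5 16/(5*(k^2 + 4))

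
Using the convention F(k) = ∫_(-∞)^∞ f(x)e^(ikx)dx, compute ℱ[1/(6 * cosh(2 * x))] pi/(12 * cosh(pi * k/4))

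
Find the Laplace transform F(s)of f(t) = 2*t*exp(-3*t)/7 2/(7*(s+3)^2)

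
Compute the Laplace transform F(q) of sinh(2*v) 2/(q^2-4) 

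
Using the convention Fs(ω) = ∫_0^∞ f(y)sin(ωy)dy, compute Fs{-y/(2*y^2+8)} -pi*exp(-2*ω)/4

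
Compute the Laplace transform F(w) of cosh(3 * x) w/(w^2 - 9) 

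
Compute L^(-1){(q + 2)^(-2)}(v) v*exp(-2*v)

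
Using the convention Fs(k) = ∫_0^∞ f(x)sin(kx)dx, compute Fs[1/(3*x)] pi/6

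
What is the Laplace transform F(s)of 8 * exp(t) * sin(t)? 8/((s - 1)^2 + 1)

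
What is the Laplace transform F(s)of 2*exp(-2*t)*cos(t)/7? 2*(s + 2)/(7*((s + 2)^2 + 1))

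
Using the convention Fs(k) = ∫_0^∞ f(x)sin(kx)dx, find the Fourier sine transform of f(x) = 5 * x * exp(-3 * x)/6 5 * k/(k^2 + 9)^2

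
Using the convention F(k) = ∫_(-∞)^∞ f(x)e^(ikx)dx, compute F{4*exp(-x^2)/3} 4*sqrt(pi)*exp(-k^2/4)/3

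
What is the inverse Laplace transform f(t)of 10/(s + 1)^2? 10*t*exp(-t)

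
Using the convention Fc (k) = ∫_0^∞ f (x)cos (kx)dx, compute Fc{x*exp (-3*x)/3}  (9 - k^2)/ (3*(k^2 + 9)^2)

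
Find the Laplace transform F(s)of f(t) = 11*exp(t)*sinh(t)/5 11/(5*s*(s - 2))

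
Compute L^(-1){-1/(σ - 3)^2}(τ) -τ*exp(3*τ)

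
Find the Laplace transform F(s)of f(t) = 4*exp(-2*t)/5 4/(5*(s + 2))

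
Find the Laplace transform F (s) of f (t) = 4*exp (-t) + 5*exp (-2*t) 5/ (s + 2) + 4/ (s + 1) 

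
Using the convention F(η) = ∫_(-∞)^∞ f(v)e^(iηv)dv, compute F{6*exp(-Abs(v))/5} 12/(5*(η^2 + 1))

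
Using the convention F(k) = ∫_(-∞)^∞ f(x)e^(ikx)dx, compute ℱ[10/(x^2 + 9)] 10*pi*exp(-3*Abs(k))/3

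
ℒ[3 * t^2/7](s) 6/(7 * s^3) 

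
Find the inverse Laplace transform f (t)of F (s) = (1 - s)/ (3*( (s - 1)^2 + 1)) -exp (t)*cos (t)/3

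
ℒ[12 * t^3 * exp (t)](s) 72/ (s - 1)^4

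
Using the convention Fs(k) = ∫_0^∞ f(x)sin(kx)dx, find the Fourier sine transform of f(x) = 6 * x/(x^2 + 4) 3 * pi * exp(-2 * k)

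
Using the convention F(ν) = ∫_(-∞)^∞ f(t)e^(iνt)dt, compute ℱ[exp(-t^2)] sqrt(pi) * exp(-ν^2/4)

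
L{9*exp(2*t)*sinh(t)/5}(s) 9/(5*((s - 2)^2 - 1))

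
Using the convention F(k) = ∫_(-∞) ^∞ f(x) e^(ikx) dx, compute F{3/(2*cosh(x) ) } 3*pi/(2*cosh(pi*k/2) ) 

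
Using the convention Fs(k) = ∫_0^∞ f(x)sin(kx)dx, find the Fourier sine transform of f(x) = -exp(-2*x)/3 -k/(3*k^2 + 12)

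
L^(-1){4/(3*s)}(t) 4/3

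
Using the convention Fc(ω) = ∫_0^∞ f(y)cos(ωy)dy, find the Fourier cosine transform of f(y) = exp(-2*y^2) sqrt(2)*sqrt(pi)*exp(-ω^2/8)/4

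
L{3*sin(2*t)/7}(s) 6/(7*(s^2 + 4))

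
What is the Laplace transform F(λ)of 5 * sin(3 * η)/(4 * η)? 5 * atan(3/λ)/4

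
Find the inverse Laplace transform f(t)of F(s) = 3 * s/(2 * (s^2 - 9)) 3 * cosh(3 * t)/2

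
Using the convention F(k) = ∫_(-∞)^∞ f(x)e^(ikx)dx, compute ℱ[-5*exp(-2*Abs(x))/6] -10/(3*k^2 + 12)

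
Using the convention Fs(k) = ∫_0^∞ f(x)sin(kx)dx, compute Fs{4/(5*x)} 2*pi/5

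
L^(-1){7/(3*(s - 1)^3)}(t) 7*t^2*exp(t)/6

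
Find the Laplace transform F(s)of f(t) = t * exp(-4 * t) (s + 4)^(-2)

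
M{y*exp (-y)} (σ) gamma (σ + 1)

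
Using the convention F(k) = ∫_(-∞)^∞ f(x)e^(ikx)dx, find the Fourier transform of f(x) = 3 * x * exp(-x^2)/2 3 * I * sqrt(pi) * k * exp(-k^2/4)/4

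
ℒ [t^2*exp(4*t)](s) 2/(s - 4)^3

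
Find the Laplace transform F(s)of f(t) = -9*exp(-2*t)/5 -9/(5*s + 10)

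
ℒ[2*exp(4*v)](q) 2/(q - 4)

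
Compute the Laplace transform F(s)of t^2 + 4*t 2/s^3 + 4/s^2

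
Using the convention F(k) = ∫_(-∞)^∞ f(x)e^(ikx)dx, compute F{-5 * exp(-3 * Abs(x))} -30/(k^2 + 9)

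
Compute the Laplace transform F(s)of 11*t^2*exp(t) 22/(s - 1)^3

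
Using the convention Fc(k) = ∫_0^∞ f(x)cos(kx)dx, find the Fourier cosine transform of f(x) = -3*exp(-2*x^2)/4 -3*sqrt(2)*sqrt(pi)*exp(-k^2/8)/16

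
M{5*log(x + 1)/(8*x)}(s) -5*pi*csc(pi*s)/(8*s - 8)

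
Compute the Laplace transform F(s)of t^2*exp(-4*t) 2/(s+4)^3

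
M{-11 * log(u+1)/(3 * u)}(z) 11 * pi * csc(pi * z)/(3 * (z - 1))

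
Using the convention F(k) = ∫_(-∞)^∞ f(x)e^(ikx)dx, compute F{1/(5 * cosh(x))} pi/(5 * cosh(pi * k/2))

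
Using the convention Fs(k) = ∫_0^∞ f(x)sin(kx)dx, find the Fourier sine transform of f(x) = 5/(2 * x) 5 * pi/4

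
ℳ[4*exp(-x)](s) 4*gamma(s)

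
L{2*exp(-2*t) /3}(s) 2/(3*(s + 2) ) 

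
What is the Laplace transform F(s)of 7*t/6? 7/(6*s^2)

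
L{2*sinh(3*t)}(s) 6/(s^2 - 9)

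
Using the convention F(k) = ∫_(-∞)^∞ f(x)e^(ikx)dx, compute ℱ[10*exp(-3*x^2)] 10*sqrt(3)*sqrt(pi)*exp(-k^2/12)/3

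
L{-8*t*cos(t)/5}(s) 8*(1 - s^2)/(5*(s^2 + 1)^2)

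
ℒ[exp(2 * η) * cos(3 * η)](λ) (λ - 2)/((λ - 2)^2+9)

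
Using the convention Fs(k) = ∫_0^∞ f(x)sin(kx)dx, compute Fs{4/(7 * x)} 2 * pi/7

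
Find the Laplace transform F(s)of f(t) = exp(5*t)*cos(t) (s - 5)/((s - 5)^2 + 1)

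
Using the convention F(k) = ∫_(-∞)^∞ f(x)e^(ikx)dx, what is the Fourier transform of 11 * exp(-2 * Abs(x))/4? 11/(k^2 + 4)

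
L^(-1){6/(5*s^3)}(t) 3*t^2/5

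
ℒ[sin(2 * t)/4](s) 1/(2 * (s^2 + 4))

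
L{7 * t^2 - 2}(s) 14/s^3 - 2/s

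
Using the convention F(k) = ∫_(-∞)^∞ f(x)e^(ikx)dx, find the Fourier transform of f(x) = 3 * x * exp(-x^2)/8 3 * I * sqrt(pi) * k * exp(-k^2/4)/16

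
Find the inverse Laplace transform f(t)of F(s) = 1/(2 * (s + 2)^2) t * exp(-2 * t)/2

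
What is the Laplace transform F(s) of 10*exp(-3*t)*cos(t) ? 10*(s + 3) /((s + 3) ^2 + 1) 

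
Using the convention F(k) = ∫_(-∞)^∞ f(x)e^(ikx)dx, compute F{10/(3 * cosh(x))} 10 * pi/(3 * cosh(pi * k/2))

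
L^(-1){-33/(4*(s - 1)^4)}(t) -11*t^3*exp(t)/8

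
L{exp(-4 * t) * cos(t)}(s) (s + 4)/((s + 4)^2 + 1)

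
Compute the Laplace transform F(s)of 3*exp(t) 3/(s - 1)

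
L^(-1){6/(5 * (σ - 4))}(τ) 6 * exp(4 * τ)/5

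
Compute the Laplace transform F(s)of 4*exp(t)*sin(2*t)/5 8/(5*((s - 1)^2 + 4))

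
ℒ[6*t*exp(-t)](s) 6/(s+1)^2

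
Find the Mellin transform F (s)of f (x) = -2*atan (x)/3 pi*sec (pi*s/2)/ (3*s)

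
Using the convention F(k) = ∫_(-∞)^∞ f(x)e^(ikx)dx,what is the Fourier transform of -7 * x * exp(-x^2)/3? -7 * I * sqrt(pi) * k * exp(-k^2/4)/6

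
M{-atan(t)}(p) pi * sec(pi * p/2)/(2 * p)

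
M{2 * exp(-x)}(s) 2 * gamma(s)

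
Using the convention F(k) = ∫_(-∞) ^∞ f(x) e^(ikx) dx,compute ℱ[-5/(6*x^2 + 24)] -5*pi*exp(-2*Abs(k) ) /12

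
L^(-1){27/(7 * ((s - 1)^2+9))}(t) 9 * exp(t) * sin(3 * t)/7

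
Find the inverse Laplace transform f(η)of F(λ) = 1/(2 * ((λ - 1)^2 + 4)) exp(η) * sin(2 * η)/4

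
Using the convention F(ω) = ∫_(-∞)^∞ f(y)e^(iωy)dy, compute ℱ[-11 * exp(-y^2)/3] -11 * sqrt(pi) * exp(-ω^2/4)/3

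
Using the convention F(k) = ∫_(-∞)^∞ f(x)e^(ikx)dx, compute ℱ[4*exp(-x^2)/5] 4*sqrt(pi)*exp(-k^2/4)/5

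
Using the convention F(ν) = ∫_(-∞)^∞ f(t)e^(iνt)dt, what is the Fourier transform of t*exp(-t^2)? I*sqrt(pi)*ν*exp(-ν^2/4)/2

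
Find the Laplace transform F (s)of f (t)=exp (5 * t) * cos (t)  (s - 5)/ ( (s - 5)^2 + 1)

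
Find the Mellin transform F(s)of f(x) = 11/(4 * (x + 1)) 11 * pi * csc(pi * s)/4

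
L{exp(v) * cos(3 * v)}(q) (q - 1)/((q - 1)^2 + 9)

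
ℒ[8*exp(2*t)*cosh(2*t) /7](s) 8*(s - 2) /(7*s*(s - 4) ) 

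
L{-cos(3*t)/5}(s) -s/(5*s^2 + 45)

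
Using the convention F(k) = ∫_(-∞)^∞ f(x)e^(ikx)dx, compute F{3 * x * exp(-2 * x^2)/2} 3 * sqrt(2) * I * sqrt(pi) * k * exp(-k^2/8)/16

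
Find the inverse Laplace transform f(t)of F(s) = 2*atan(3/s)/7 2*sin(3*t)/(7*t)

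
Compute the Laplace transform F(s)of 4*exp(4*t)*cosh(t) 4*(s - 4)/((s - 4)^2 - 1)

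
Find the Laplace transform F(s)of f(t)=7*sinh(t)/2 7/(2*(s^2 - 1))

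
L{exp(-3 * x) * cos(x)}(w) (w + 3)/((w + 3)^2 + 1)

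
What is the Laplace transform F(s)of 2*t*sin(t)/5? 4*s/(5*(s^2 + 1)^2)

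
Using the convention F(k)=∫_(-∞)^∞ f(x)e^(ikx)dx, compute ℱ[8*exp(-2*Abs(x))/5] 32/(5*(k^2 + 4))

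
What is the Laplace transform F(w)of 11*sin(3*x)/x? 11*atan(3/w)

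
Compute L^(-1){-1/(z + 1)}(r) -exp(-r)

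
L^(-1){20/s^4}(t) 10 * t^3/3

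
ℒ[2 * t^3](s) 12/s^4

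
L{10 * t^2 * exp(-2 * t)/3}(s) 20/(3 * (s + 2)^3)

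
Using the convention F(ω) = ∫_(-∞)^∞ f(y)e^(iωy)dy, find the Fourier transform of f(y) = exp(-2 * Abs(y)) 4/(ω^2 + 4)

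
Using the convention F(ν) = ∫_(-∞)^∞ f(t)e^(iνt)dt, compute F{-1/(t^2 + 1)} -pi*exp(-Abs(ν))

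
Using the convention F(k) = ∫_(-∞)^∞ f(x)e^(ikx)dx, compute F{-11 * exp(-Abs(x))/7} -22/(7 * k^2 + 7)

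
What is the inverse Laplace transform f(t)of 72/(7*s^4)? 12*t^3/7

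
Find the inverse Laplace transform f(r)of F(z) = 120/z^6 r^5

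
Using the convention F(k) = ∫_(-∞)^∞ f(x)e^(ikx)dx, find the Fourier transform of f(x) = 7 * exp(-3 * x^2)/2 7 * sqrt(3) * sqrt(pi) * exp(-k^2/12)/6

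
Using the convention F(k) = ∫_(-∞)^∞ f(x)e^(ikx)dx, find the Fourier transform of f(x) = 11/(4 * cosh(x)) 11 * pi/(4 * cosh(pi * k/2))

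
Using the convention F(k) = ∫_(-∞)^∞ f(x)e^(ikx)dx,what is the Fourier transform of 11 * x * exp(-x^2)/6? 11 * I * sqrt(pi) * k * exp(-k^2/4)/12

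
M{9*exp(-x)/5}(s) 9*gamma(s)/5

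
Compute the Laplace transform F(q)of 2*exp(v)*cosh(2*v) 2*(q - 1)/((q - 1)^2-4)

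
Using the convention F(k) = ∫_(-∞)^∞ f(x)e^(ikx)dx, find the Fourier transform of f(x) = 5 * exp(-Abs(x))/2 5/(k^2 + 1)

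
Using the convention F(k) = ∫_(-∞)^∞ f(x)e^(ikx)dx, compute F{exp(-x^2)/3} sqrt(pi)*exp(-k^2/4)/3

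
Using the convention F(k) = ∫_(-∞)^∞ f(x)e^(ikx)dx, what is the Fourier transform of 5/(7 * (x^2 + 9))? 5 * pi * exp(-3 * Abs(k))/21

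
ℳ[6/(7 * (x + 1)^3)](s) 3 * pi * (s - 2) * (s - 1)/(7 * sin(pi * s))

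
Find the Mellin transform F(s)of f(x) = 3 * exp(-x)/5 3 * gamma(s)/5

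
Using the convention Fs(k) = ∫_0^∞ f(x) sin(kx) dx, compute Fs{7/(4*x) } 7*pi/8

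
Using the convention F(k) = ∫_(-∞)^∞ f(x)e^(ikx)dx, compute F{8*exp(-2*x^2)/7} 4*sqrt(2)*sqrt(pi)*exp(-k^2/8)/7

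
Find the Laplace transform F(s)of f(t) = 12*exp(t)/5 12/(5*(s - 1))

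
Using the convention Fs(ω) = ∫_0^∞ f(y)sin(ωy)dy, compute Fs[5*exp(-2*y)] 5*ω/(ω^2 + 4)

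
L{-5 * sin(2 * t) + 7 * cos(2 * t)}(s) 7 * s/(s^2 + 4) - 10/(s^2 + 4)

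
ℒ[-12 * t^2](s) -24/s^3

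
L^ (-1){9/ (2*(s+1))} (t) 9*exp (-t)/2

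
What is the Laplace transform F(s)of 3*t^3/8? 9/(4*s^4)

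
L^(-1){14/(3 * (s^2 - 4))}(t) 7 * sinh(2 * t)/3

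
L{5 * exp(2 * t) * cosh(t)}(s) 5 * (s - 2)/((s - 2)^2 - 1)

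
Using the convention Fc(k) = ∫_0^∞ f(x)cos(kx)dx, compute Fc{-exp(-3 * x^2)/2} -sqrt(3) * sqrt(pi) * exp(-k^2/12)/12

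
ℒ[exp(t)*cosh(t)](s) (s - 1)/(s*(s - 2))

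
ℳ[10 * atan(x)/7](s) -5 * pi * sec(pi * s/2)/(7 * s)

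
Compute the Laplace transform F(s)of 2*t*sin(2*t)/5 8*s/(5*(s^2 + 4)^2)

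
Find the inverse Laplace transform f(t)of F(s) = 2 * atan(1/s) 2 * sin(t)/t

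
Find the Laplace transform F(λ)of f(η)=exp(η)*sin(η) 1/((λ - 1)^2 + 1)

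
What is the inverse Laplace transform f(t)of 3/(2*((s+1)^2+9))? exp(-t)*sin(3*t)/2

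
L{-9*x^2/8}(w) -9/(4*w^3)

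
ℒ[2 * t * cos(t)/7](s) 2 * (s^2-1)/(7 * (s^2 + 1)^2)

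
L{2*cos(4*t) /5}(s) 2*s/(5*(s^2 + 16) ) 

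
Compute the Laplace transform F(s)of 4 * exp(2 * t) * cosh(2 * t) 4 * (s - 2)/(s * (s - 4))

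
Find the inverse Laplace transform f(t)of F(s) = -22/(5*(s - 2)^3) -11*t^2*exp(2*t)/5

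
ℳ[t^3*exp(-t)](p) gamma(p+3)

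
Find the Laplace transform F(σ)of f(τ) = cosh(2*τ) σ/(σ^2 - 4)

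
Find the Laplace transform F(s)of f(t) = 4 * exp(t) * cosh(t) 4 * (s - 1)/(s * (s - 2))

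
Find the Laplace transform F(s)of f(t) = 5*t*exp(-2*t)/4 5/(4*(s + 2)^2)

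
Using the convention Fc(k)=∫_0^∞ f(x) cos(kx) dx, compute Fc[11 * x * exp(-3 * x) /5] 11 * (9 - k^2) /(5 * (k^2 + 9) ^2) 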